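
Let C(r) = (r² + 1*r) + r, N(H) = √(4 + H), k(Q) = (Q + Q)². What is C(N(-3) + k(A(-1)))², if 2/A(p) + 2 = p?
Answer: 1155625/6561 ≈ 176.14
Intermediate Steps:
A(p) = 2/(-2 + p)
k(Q) = 4*Q² (k(Q) = (2*Q)² = 4*Q²)
C(r) = r² + 2*r (C(r) = (r² + r) + r = (r + r²) + r = r² + 2*r)
C(N(-3) + k(A(-1)))² = ((√(4 - 3) + 4*(2/(-2 - 1))²)*(2 + (√(4 - 3) + 4*(2/(-2 - 1))²)))² = ((√1 + 4*(2/(-3))²)*(2 + (√1 + 4*(2/(-3))²)))² = ((1 + 4*(2*(-⅓))²)*(2 + (1 + 4*(2*(-⅓))²)))² = ((1 + 4*(-⅔)²)*(2 + (1 + 4*(-⅔)²)))² = ((1 + 4*(4/9))*(2 + (1 + 4*(4/9))))² = ((1 + 16/9)*(2 + (1 + 16/9)))² = (25*(2 + 25/9)/9)² = ((25/9)*(43/9))² = (1075/81)² = 1155625/6561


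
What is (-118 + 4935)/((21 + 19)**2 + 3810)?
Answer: 4817/5410 ≈ 0.89039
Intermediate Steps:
(-118 + 4935)/((21 + 19)**2 + 3810) = 4817/(40**2 + 3810) = 4817/(1600 + 3810) = 4817/5410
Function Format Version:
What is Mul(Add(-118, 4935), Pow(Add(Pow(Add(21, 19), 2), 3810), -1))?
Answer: Rational(4817, 5410) ≈ 0.89039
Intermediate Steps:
Mul(Add(-118, 4935), Pow(Add(Pow(Add(21, 19), 2), 3810), -1)) = Mul(4817, Pow(Add(Pow(40, 2), 3810), -1)) = Mul(4817, Pow(Add(1600, 3810), -1)) = Mul(4817, Pow(5410, -1)) = Mul(4817, Rational(1, 5410)) = Rational(4817, 5410)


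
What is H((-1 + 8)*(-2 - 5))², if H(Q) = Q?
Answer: 2401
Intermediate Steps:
H((-1 + 8)*(-2 - 5))² = ((-1 + 8)*(-2 - 5))² = (7*(-7))² = (-49)² = 2401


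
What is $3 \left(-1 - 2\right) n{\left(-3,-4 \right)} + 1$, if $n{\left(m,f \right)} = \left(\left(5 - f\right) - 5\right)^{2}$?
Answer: $-143$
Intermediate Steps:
$n{\left(m,f \right)} = f^{2}$ ($n{\left(m,f \right)} = \left(- f\right)^{2} = f^{2}$)
$3 \left(-1 - 2\right) n{\left(-3,-4 \right)} + 1 = 3 \left(-1 - 2\right) \left(-4\right)^{2} + 1 = 3 \left(-3\right) 16 + 1 = \left(-9\right) 16 + 1 = -144 + 1 = -143$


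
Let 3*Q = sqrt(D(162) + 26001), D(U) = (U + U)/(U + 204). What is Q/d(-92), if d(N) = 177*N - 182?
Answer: -sqrt(10750335)/1004426 ≈ -0.0032643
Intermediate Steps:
D(U) = 2*U/(204 + U) (D(U) = (2*U)/(204 + U) = 2*U/(204 + U))
d(N) = -182 + 177*N
Q = sqrt(10750335)/61 (Q = sqrt(2*162/(204 + 162) + 26001)/3 = sqrt(2*162/366 + 26001)/3 = sqrt(2*162*(1/366) + 26001)/3 = sqrt(54/61 + 26001)/3 = sqrt(1586115/61)/3 = (3*sqrt(10750335)/61)/3 = sqrt(10750335)/61 ≈ 53.750)
Q/d(-92) = (sqrt(10750335)/61)/(-182 + 177*(-92)) = (sqrt(10750335)/61)/(-182 - 16284) = (sqrt(10750335)/61)/(-16466) = (sqrt(10750335)/61)*(-1/16466) = -sqrt(10750335)/1004426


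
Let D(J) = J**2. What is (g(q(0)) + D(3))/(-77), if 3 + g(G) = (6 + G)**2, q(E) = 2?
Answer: -10/11 ≈ -0.90909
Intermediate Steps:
g(G) = -3 + (6 + G)**2
(g(q(0)) + D(3))/(-77) = ((-3 + (6 + 2)**2) + 3**2)/(-77) = ((-3 + 8**2) + 9)*(-1/77) = ((-3 + 64) + 9)*(-1/77) = (61 + 9)*(-1/77) = 70*(-1/77) = -10/11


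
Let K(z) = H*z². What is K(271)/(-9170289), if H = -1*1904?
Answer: 139831664/9170289 ≈ 15.248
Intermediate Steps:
H = -1904
K(z) = -1904*z²
K(271)/(-9170289) = -1904*271²/(-9170289) = -1904*73441*(-1/9170289) = -139831664*(-1/9170289) = 139831664/9170289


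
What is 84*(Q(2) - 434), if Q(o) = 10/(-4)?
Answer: -36666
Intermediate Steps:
Q(o) = -5/2 (Q(o) = 10*(-1/4) = -5/2)
84*(Q(2) - 434) = 84*(-5/2 - 434) = 84*(-873/2) = -36666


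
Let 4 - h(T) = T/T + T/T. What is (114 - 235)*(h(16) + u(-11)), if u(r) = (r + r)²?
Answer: -58806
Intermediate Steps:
u(r) = 4*r² (u(r) = (2*r)² = 4*r²)
h(T) = 2 (h(T) = 4 - (T/T + T/T) = 4 - (1 + 1) = 4 - 1*2 = 4 - 2 = 2)
(114 - 235)*(h(16) + u(-11)) = (114 - 235)*(2 + 4*(-11)²) = -121*(2 + 4*121) = -121*(2 + 484) = -121*486 = -58806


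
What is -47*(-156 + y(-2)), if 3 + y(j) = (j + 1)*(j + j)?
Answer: 7285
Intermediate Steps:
y(j) = -3 + 2*j*(1 + j) (y(j) = -3 + (j + 1)*(j + j) = -3 + (1 + j)*(2*j) = -3 + 2*j*(1 + j))
-47*(-156 + y(-2)) = -47*(-156 + (-3 + 2*(-2) + 2*(-2)**2)) = -47*(-156 + (-3 - 4 + 2*4)) = -47*(-156 + (-3 - 4 + 8)) = -47*(-156 + 1) = -47*(-155) = 7285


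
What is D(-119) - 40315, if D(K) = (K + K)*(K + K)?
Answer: 16329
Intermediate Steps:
D(K) = 4*K² (D(K) = (2*K)*(2*K) = 4*K²)
D(-119) - 40315 = 4*(-119)² - 40315 = 4*14161 - 40315 = 56644 - 40315 = 16329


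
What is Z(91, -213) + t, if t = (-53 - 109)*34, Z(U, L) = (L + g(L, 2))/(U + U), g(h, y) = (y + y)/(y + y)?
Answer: -501334/91 ≈ -5509.2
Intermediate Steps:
g(h, y) = 1 (g(h, y) = (2*y)/((2*y)) = (2*y)*(1/(2*y)) = 1)
Z(U, L) = (1 + L)/(2*U) (Z(U, L) = (L + 1)/(U + U) = (1 + L)/((2*U)) = (1 + L)*(1/(2*U)) = (1 + L)/(2*U))
t = -5508 (t = -162*34 = -5508)
Z(91, -213) + t = (½)*(1 - 213)/91 - 5508 = (½)*(1/91)*(-212) - 5508 = -106/91 - 5508 = -501334/91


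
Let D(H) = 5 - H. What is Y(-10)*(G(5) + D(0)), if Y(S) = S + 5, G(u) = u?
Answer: -50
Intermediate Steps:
Y(S) = 5 + S
Y(-10)*(G(5) + D(0)) = (5 - 10)*(5 + (5 - 1*0)) = -5*(5 + (5 + 0)) = -5*(5 + 5) = -5*10 = -50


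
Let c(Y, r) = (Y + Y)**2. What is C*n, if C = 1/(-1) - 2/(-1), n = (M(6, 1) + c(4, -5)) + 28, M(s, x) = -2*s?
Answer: 80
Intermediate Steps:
c(Y, r) = 4*Y**2 (c(Y, r) = (2*Y)**2 = 4*Y**2)
n = 80 (n = (-2*6 + 4*4**2) + 28 = (-12 + 4*16) + 28 = (-12 + 64) + 28 = 52 + 28 = 80)
C = 1 (C = 1*(-1) - 2*(-1) = -1 + 2 = 1)
C*n = 1*80 = 80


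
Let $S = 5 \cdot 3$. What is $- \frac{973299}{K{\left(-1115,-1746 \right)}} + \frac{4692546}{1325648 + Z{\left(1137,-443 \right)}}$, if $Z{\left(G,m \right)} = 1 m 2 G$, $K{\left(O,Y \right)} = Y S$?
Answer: $\frac{72110959879}{1389231090} \approx 51.907$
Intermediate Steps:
$S = 15$
$K{\left(O,Y \right)} = 15 Y$ ($K{\left(O,Y \right)} = Y 15 = 15 Y$)
$Z{\left(G,m \right)} = 2 G m$ ($Z{\left(G,m \right)} = m 2 G = 2 m G = 2 G m$)
$- \frac{973299}{K{\left(-1115,-1746 \right)}} + \frac{4692546}{1325648 + Z{\left(1137,-443 \right)}} = - \frac{973299}{15 \left(-1746\right)} + \frac{4692546}{1325648 + 2 \cdot 1137 \left(-443\right)} = - \frac{973299}{-26190} + \frac{4692546}{1325648 - 1007382} = \left(-973299\right) \left(- \frac{1}{26190}\right) + \frac{4692546}{318266} = \frac{324433}{8730} + 4692546 \cdot \frac{1}{318266} = \frac{324433}{8730} + \frac{2346273}{159133} = \frac{72110959879}{1389231090}$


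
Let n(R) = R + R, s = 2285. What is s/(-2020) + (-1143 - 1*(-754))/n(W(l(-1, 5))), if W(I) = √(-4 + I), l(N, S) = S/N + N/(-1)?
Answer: -457/404 + 389*I*√2/8 ≈ -1.1312 + 68.766*I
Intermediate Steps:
l(N, S) = -N + S/N (l(N, S) = S/N + N*(-1) = S/N - N = -N + S/N)
n(R) = 2*R
s/(-2020) + (-1143 - 1*(-754))/n(W(l(-1, 5))) = 2285/(-2020) + (-1143 - 1*(-754))/((2*√(-4 + (-1*(-1) + 5/(-1))))) = 2285*(-1/2020) + (-1143 + 754)/((2*√(-4 + (1 + 5*(-1))))) = -457/404 - 389*1/(2*√(-4 + (1 - 5))) = -457/404 - 389*1/(2*√(-4 - 4)) = -457/404 - 389*(-I*√2/8) = -457/404 - (-389)*I*√2/8 = -457/404 + 389*I*√2/8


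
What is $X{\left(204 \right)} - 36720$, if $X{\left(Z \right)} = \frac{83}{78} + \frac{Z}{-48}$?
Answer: $- \frac{5728817}{156} \approx -36723.0$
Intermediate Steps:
$X{\left(Z \right)} = \frac{83}{78} - \frac{Z}{48}$ ($X{\left(Z \right)} = 83 \cdot \frac{1}{78} + Z \left(- \frac{1}{48}\right) = \frac{83}{78} - \frac{Z}{48}$)
$X{\left(204 \right)} - 36720 = \left(\frac{83}{78} - \frac{17}{4}\right) - 36720 = - \frac{497}{156} - 36720 = - \frac{5728817}{156}$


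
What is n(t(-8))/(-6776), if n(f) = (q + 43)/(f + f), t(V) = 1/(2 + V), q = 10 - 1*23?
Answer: 45/3388 ≈ 0.013282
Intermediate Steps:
q = -13 (q = 10 - 23 = -13)
n(f) = 15/f (n(f) = (-13 + 43)/(f + f) = 30/((2*f)) = 30*(1/(2*f)) = 15/f)
n(t(-8))/(-6776) = (15/(1/(2 - 8)))/(-6776) = (15/(1/(-6)))*(-1/6776) = (15/(-⅙))*(-1/6776) = (15*(-6))*(-1/6776) = -90*(-1/6776) = 45/3388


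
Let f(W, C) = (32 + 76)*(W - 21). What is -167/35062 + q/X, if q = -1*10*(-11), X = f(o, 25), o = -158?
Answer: -885658/84727323 ≈ -0.010453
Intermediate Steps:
f(W, C) = -2268 + 108*W (f(W, C) = 108*(-21 + W) = -2268 + 108*W)
X = -19332 (X = -2268 + 108*(-158) = -2268 - 17064 = -19332)
q = 110 (q = -10*(-11) = 110)
-167/35062 + q/X = -167/35062 + 110/(-19332) = -167*1/35062 + 110*(-1/19332) = -167/35062 - 55/9666 = -885658/84727323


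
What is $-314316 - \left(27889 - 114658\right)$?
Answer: $-227547$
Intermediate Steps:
$-314316 - \left(27889 - 114658\right) = -314316 - -86769 = -314316 + 86769 = -227547$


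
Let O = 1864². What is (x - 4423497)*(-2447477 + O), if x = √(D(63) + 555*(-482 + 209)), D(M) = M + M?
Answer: -4543015465443 + 9243171*I*√1869 ≈ -4.543e+12 + 3.996e+8*I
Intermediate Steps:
D(M) = 2*M
x = 9*I*√1869 (x = √(2*63 + 555*(-482 + 209)) = √(126 + 555*(-273)) = √(126 - 151515) = √(-151389) = 9*I*√1869 ≈ 389.09*I)
O = 3474496
(x - 4423497)*(-2447477 + O) = (9*I*√1869 - 4423497)*(-2447477 + 3474496) = (-4423497 + 9*I*√1869)*1027019 = -4543015465443 + 9243171*I*√1869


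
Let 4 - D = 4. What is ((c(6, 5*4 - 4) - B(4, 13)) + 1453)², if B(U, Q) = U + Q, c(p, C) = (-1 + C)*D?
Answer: 2062096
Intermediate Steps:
D = 0 (D = 4 - 1*4 = 4 - 4 = 0)
c(p, C) = 0 (c(p, C) = (-1 + C)*0 = 0)
B(U, Q) = Q + U
((c(6, 5*4 - 4) - B(4, 13)) + 1453)² = ((0 - (13 + 4)) + 1453)² = ((0 - 1*17) + 1453)² = ((0 - 17) + 1453)² = (-17 + 1453)² = 1436² = 2062096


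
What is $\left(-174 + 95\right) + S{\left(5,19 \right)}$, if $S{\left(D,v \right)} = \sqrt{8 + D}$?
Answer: $-79 + \sqrt{13} \approx -75.394$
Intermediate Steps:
$\left(-174 + 95\right) + S{\left(5,19 \right)} = \left(-174 + 95\right) + \sqrt{8 + 5} = -79 + \sqrt{13}$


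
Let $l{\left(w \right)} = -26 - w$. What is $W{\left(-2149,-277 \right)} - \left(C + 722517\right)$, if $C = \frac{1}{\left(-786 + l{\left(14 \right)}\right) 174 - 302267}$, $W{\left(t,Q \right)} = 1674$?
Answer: $- \frac{321489490412}{445991} \approx -7.2084 \cdot 10^{5}$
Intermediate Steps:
$C = - \frac{1}{445991}$ ($C = \frac{1}{\left(-786 - 40\right) 174 - 302267} = \frac{1}{\left(-826\right) 174 - 302267} = \frac{1}{-143724 - 302267} = \frac{1}{-445991} = - \frac{1}{445991} \approx -2.2422 \cdot 10^{-6}$)
$W{\left(-2149,-277 \right)} - \left(C + 722517\right) = 1674 - \left(- \frac{1}{445991} + 722517\right) = 1674 - \frac{322236079346}{445991} = - \frac{321489490412}{445991}$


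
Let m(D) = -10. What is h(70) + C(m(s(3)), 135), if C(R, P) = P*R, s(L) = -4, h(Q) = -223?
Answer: -1573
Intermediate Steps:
h(70) + C(m(s(3)), 135) = -223 + 135*(-10) = -223 - 1350 = -1573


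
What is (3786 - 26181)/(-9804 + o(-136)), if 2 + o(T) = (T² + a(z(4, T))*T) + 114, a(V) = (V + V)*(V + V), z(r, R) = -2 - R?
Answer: 4479/1951852 ≈ 0.0022947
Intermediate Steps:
a(V) = 4*V² (a(V) = (2*V)*(2*V) = 4*V²)
o(T) = 112 + T² + 4*T*(-2 - T)² (o(T) = -2 + ((T² + (4*(-2 - T)²)*T) + 114) = -2 + ((T² + 4*T*(-2 - T)²) + 114) = -2 + (114 + T² + 4*T*(-2 - T)²) = 112 + T² + 4*T*(-2 - T)²)
(3786 - 26181)/(-9804 + o(-136)) = (3786 - 26181)/(-9804 + (112 + (-136)² + 4*(-136)*(2 - 136)²)) = -22395/(-9804 + (112 + 18496 + 4*(-136)*(-134)²)) = -22395/(-9804 + (112 + 18496 + 4*(-136)*17956)) = -22395/(-9804 + (112 + 18496 - 9768064)) = -22395/(-9804 - 9749456) = -22395/(-9759260) = -22395*(-1/9759260) = 4479/1951852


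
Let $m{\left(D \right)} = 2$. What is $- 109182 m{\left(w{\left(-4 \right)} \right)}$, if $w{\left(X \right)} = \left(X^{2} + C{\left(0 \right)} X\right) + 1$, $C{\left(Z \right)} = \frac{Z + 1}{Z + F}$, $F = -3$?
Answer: $-218364$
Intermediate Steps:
$C{\left(Z \right)} = \frac{1 + Z}{-3 + Z}$ ($C{\left(Z \right)} = \frac{Z + 1}{Z - 3} = \frac{1 + Z}{-3 + Z}$)
$w{\left(X \right)} = 1 + X^{2} - \frac{X}{3}$ ($w{\left(X \right)} = \left(X^{2} + \frac{1 + 0}{-3 + 0} X\right) + 1 = \left(X^{2} + \frac{1}{-3} \cdot 1 X\right) + 1 = \left(X^{2} + \left(- \frac{1}{3}\right) 1 X\right) + 1 = \left(X^{2} - \frac{X}{3}\right) + 1 = 1 + X^{2} - \frac{X}{3}$)
$- 109182 m{\left(w{\left(-4 \right)} \right)} = \left(-109182\right) 2 = -218364$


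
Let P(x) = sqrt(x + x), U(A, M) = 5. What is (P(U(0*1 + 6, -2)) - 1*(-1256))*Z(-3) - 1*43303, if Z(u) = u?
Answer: -47071 - 3*sqrt(10) ≈ -47081.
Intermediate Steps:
P(x) = sqrt(2)*sqrt(x) (P(x) = sqrt(2*x) = sqrt(2)*sqrt(x))
(P(U(0*1 + 6, -2)) - 1*(-1256))*Z(-3) - 1*43303 = (sqrt(2)*sqrt(5) - 1*(-1256))*(-3) - 1*43303 = (sqrt(10) + 1256)*(-3) - 43303 = (1256 + sqrt(10))*(-3) - 43303 = (-3768 - 3*sqrt(10)) - 43303 = -47071 - 3*sqrt(10)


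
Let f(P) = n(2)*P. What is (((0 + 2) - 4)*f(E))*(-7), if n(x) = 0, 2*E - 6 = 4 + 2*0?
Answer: 0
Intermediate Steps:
E = 5 (E = 3 + (4 + 2*0)/2 = 3 + (4 + 0)/2 = 3 + (½)*4 = 3 + 2 = 5)
f(P) = 0 (f(P) = 0*P = 0)
(((0 + 2) - 4)*f(E))*(-7) = (((0 + 2) - 4)*0)*(-7) = ((2 - 4)*0)*(-7) = -2*0*(-7) = 0*(-7) = 0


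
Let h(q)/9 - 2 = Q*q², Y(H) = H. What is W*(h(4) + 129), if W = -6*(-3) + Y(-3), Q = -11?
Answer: -21555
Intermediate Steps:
h(q) = 18 - 99*q² (h(q) = 18 + 9*(-11*q²) = 18 - 99*q²)
W = 15 (W = -6*(-3) - 3 = 18 - 3 = 15)
W*(h(4) + 129) = 15*((18 - 99*4²) + 129) = 15*((18 - 99*16) + 129) = 15*((18 - 1584) + 129) = 15*(-1566 + 129) = 15*(-1437) = -21555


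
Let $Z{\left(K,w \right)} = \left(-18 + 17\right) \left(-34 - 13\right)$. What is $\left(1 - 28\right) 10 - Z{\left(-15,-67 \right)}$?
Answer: $-317$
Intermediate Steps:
$Z{\left(K,w \right)} = 47$ ($Z{\left(K,w \right)} = \left(-1\right) \left(-47\right) = 47$)
$\left(1 - 28\right) 10 - Z{\left(-15,-67 \right)} = \left(1 - 28\right) 10 - 47 = \left(-27\right) 10 - 47 = -270 - 47 = -317$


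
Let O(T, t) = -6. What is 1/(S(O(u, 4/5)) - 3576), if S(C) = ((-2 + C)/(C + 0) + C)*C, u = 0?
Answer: -1/3548 ≈ -0.00028185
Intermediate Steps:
S(C) = C*(C + (-2 + C)/C) (S(C) = ((-2 + C)/C + C)*C = (C + (-2 + C)/C)*C = C*(C + (-2 + C)/C))
1/(S(O(u, 4/5)) - 3576) = 1/((-2 - 6 + (-6)²) - 3576) = 1/((-2 - 6 + 36) - 3576) = 1/(28 - 3576) = 1/(-3548) = -1/3548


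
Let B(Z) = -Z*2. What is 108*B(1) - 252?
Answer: -468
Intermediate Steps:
B(Z) = -2*Z
108*B(1) - 252 = 108*(-2*1) - 252 = 108*(-2) - 252 = -216 - 252 = -468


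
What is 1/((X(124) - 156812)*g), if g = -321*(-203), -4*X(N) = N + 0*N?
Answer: -1/10220360409 ≈ -9.7844e-11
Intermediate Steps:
X(N) = -N/4 (X(N) = -(N + 0*N)/4 = -(N + 0)/4 = -N/4)
g = 65163
1/((X(124) - 156812)*g) = 1/(-¼*124 - 156812*65163) = (1/65163)/(-31 - 156812) = (1/65163)/(-156843) = -1/156843*1/65163 = -1/10220360409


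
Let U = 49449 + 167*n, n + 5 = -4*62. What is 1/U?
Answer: 1/7198 ≈ 0.00013893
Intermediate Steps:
n = -253 (n = -5 - 4*62 = -5 - 248 = -253)
U = 7198 (U = 49449 + 167*(-253) = 49449 - 42251 = 7198)
1/U = 1/7198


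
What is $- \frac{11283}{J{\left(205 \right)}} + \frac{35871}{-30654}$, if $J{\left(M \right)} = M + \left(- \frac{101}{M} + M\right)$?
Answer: $- \frac{8212721821}{285930294} \approx -28.723$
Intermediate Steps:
$J{\left(M \right)} = - \frac{101}{M} + 2 M$ ($J{\left(M \right)} = M + \left(M - \frac{101}{M}\right) = - \frac{101}{M} + 2 M$)
$- \frac{11283}{J{\left(205 \right)}} + \frac{35871}{-30654} = - \frac{11283}{- \frac{101}{205} + 2 \cdot 205} + \frac{35871}{-30654} = - \frac{11283}{\left(-101\right) \frac{1}{205} + 410} + 35871 \left(- \frac{1}{30654}\right) = - \frac{11283}{- \frac{101}{205} + 410} - \frac{11957}{10218} = - \frac{11283}{\frac{83949}{205}} - \frac{11957}{10218} = \left(-11283\right) \frac{205}{83949} - \frac{11957}{10218} = - \frac{771005}{27983} - \frac{11957}{10218} = - \frac{8212721821}{285930294}$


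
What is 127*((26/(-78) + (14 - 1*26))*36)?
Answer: -56388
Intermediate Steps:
127*((26/(-78) + (14 - 1*26))*36) = 127*((26*(-1/78) + (14 - 26))*36) = 127*((-⅓ - 12)*36) = 127*(-37/3*36) = 127*(-444) = -56388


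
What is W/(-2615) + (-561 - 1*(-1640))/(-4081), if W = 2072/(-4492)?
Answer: -3166525997/11984448245 ≈ -0.26422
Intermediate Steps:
W = -518/1123 (W = 2072*(-1/4492) = -518/1123 ≈ -0.46126)
W/(-2615) + (-561 - 1*(-1640))/(-4081) = -518/1123/(-2615) + (-561 - 1*(-1640))/(-4081) = -518/1123*(-1/2615) + (-561 + 1640)*(-1/4081) = 518/2936645 + 1079*(-1/4081) = 518/2936645 - 1079/4081 = -3166525997/11984448245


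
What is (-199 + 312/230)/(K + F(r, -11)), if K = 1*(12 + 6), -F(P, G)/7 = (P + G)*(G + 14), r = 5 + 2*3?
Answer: -22729/2070 ≈ -10.980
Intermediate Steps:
r = 11 (r = 5 + 6 = 11)
F(P, G) = -7*(14 + G)*(G + P) (F(P, G) = -7*(P + G)*(G + 14) = -7*(G + P)*(14 + G) = -7*(14 + G)*(G + P))
K = 18 (K = 1*18 = 18)
(-199 + 312/230)/(K + F(r, -11)) = (-199 + 312/230)/(18 + (-98*(-11) - 98*11 - 7*(-11)² - 7*(-11)*11)) = (-199 + 312*(1/230))/(18 + (1078 - 1078 - 7*121 + 847)) = (-199 + 156/115)/(18 + (1078 - 1078 - 847 + 847)) = -22729/(115*(18 + 0)) = -22729/115/18 = -22729/115*1/18 = -22729/2070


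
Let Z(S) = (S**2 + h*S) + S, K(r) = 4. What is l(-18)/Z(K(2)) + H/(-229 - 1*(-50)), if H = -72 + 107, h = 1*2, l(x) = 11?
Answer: 989/5012 ≈ 0.19733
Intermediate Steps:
h = 2
Z(S) = S**2 + 3*S (Z(S) = (S**2 + 2*S) + S = S**2 + 3*S)
H = 35
l(-18)/Z(K(2)) + H/(-229 - 1*(-50)) = 11/((4*(3 + 4))) + 35/(-229 - 1*(-50)) = 11/((4*7)) + 35/(-229 + 50) = 11/28 + 35/(-179) = 11*(1/28) + 35*(-1/179) = 11/28 - 35/179 = 989/5012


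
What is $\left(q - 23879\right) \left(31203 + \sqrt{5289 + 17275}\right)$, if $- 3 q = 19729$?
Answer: $-950297766 - \frac{182732 \sqrt{5641}}{3} \approx -9.5487 \cdot 10^{8}$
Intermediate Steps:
$q = - \frac{19729}{3}$ ($q = \left(- \frac{1}{3}\right) 19729 = - \frac{19729}{3} \approx -6576.3$)
$\left(q - 23879\right) \left(31203 + \sqrt{5289 + 17275}\right) = \left(- \frac{19729}{3} - 23879\right) \left(31203 + \sqrt{5289 + 17275}\right) = - \frac{91366 \left(31203 + \sqrt{22564}\right)}{3} = - \frac{91366 \left(31203 + 2 \sqrt{5641}\right)}{3} = -950297766 - \frac{182732 \sqrt{5641}}{3}$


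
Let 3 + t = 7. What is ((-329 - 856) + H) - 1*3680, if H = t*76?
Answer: -4561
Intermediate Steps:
t = 4 (t = -3 + 7 = 4)
H = 304 (H = 4*76 = 304)
((-329 - 856) + H) - 1*3680 = ((-329 - 856) + 304) - 1*3680 = (-1185 + 304) - 3680 = -881 - 3680 = -4561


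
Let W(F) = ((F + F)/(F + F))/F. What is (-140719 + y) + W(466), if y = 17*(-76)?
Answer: -66177125/466 ≈ -1.4201e+5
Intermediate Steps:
y = -1292
W(F) = 1/F (W(F) = ((2*F)/((2*F)))/F = ((2*F)*(1/(2*F)))/F = 1/F)
(-140719 + y) + W(466) = (-140719 - 1292) + 1/466 = -142011 + 1/466 = -66177125/466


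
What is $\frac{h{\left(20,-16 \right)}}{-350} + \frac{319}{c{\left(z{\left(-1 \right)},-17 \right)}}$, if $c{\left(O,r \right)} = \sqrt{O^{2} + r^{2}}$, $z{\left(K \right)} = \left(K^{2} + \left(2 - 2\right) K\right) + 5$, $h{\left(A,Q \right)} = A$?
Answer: $- \frac{2}{35} + \frac{319 \sqrt{13}}{65} \approx 17.638$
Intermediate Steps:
$z{\left(K \right)} = 5 + K^{2}$ ($z{\left(K \right)} = \left(K^{2} + \left(2 - 2\right) K\right) + 5 = \left(K^{2} + 0 K\right) + 5 = \left(K^{2} + 0\right) + 5 = K^{2} + 5 = 5 + K^{2}$)
$\frac{h{\left(20,-16 \right)}}{-350} + \frac{319}{c{\left(z{\left(-1 \right)},-17 \right)}} = \frac{20}{-350} + \frac{319}{\sqrt{\left(5 + \left(-1\right)^{2}\right)^{2} + \left(-17\right)^{2}}} = 20 \left(- \frac{1}{350}\right) + \frac{319}{\sqrt{\left(5 + 1\right)^{2} + 289}} = - \frac{2}{35} + \frac{319}{\sqrt{6^{2} + 289}} = - \frac{2}{35} + \frac{319}{\sqrt{36 + 289}} = - \frac{2}{35} + \frac{319}{\sqrt{325}} = - \frac{2}{35} + \frac{319}{5 \sqrt{13}} = - \frac{2}{35} + 319 \frac{\sqrt{13}}{65} = - \frac{2}{35} + \frac{319 \sqrt{13}}{65}$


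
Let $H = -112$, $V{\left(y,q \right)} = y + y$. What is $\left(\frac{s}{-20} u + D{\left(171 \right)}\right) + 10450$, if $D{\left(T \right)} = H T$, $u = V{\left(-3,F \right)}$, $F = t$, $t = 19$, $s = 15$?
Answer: $- \frac{17395}{2} \approx -8697.5$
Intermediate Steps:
$F = 19$
$V{\left(y,q \right)} = 2 y$
$u = -6$ ($u = 2 \left(-3\right) = -6$)
$D{\left(T \right)} = - 112 T$
$\left(\frac{s}{-20} u + D{\left(171 \right)}\right) + 10450 = \left(\frac{15}{-20} \left(-6\right) - 19152\right) + 10450 = \left(15 \left(- \frac{1}{20}\right) \left(-6\right) - 19152\right) + 10450 = \left(\left(- \frac{3}{4}\right) \left(-6\right) - 19152\right) + 10450 = \left(\frac{9}{2} - 19152\right) + 10450 = - \frac{38295}{2} + 10450 = - \frac{17395}{2}$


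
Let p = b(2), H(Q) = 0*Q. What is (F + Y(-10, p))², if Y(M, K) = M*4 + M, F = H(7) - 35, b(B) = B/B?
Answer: 7225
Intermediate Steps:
H(Q) = 0
b(B) = 1
F = -35 (F = 0 - 35 = -35)
p = 1
Y(M, K) = 5*M (Y(M, K) = 4*M + M = 5*M)
(F + Y(-10, p))² = (-35 + 5*(-10))² = (-35 - 50)² = (-85)² = 7225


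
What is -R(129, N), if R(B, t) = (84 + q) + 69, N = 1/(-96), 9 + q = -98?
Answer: -46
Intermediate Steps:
q = -107 (q = -9 - 98 = -107)
N = -1/96 ≈ -0.010417
R(B, t) = 46 (R(B, t) = (84 - 107) + 69 = -23 + 69 = 46)
-R(129, N) = -1*46 = -46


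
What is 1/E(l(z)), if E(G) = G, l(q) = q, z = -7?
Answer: -⅐ ≈ -0.14286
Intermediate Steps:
1/E(l(z)) = 1/(-7) = -⅐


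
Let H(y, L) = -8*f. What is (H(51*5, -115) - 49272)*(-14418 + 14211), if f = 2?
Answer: 10202616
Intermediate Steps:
H(y, L) = -16 (H(y, L) = -8*2 = -16)
(H(51*5, -115) - 49272)*(-14418 + 14211) = (-16 - 49272)*(-14418 + 14211) = -49288*(-207) = 10202616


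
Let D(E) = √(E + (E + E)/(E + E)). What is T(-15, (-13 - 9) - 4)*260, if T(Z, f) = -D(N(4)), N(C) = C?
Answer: -260*√5 ≈ -581.38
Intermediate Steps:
D(E) = √(1 + E) (D(E) = √(E + (2*E)/((2*E))) = √(E + (2*E)*(1/(2*E))) = √(E + 1) = √(1 + E))
T(Z, f) = -√5 (T(Z, f) = -√(1 + 4) = -√5)
T(-15, (-13 - 9) - 4)*260 = -√5*260 = -260*√5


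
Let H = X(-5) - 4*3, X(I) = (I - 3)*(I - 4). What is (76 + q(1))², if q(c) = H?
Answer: 18496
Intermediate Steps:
X(I) = (-4 + I)*(-3 + I) (X(I) = (-3 + I)*(-4 + I) = (-4 + I)*(-3 + I))
H = 60 (H = (12 + (-5)² - 7*(-5)) - 4*3 = (12 + 25 + 35) - 12 = 72 - 12 = 60)
q(c) = 60
(76 + q(1))² = (76 + 60)² = 136² = 18496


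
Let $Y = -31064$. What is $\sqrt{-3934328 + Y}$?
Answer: $4 i \sqrt{247837} \approx 1991.3 i$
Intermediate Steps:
$\sqrt{-3934328 + Y} = \sqrt{-3934328 - 31064} = \sqrt{-3965392} = 4 i \sqrt{247837}$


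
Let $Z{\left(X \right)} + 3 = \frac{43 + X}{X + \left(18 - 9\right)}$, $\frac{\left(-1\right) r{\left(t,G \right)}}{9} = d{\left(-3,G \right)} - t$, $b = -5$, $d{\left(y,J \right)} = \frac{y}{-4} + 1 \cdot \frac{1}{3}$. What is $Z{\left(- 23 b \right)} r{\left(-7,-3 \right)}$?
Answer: $\frac{31137}{248} \approx 125.55$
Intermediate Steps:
$d{\left(y,J \right)} = \frac{1}{3} - \frac{y}{4}$ ($d{\left(y,J \right)} = y \left(- \frac{1}{4}\right) + 1 \cdot \frac{1}{3} = - \frac{y}{4} + \frac{1}{3} = \frac{1}{3} - \frac{y}{4}$)
$r{\left(t,G \right)} = - \frac{39}{4} + 9 t$ ($r{\left(t,G \right)} = - 9 \left(\left(\frac{1}{3} - - \frac{3}{4}\right) - t\right) = - 9 \left(\left(\frac{1}{3} + \frac{3}{4}\right) - t\right) = - 9 \left(\frac{13}{12} - t\right) = - \frac{39}{4} + 9 t$)
$Z{\left(X \right)} = -3 + \frac{43 + X}{9 + X}$ ($Z{\left(X \right)} = -3 + \frac{43 + X}{X + \left(18 - 9\right)} = -3 + \frac{43 + X}{X + 9} = -3 + \frac{43 + X}{9 + X}$)
$Z{\left(- 23 b \right)} r{\left(-7,-3 \right)} = \frac{2 \left(8 - \left(-23\right) \left(-5\right)\right)}{9 - -115} \left(- \frac{39}{4} + 9 \left(-7\right)\right) = \frac{2 \left(8 - 115\right)}{9 + 115} \left(- \frac{39}{4} - 63\right) = \frac{2 \left(8 - 115\right)}{124} \left(- \frac{291}{4}\right) = 2 \cdot \frac{1}{124} \left(-107\right) \left(- \frac{291}{4}\right) = \left(- \frac{107}{62}\right) \left(- \frac{291}{4}\right) = \frac{31137}{248}$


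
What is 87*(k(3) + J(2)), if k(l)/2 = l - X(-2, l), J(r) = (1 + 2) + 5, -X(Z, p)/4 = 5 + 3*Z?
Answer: 522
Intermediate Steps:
X(Z, p) = -20 - 12*Z (X(Z, p) = -4*(5 + 3*Z) = -20 - 12*Z)
J(r) = 8 (J(r) = 3 + 5 = 8)
k(l) = -8 + 2*l (k(l) = 2*(l - (-20 - 12*(-2))) = 2*(l - (-20 + 24)) = 2*(l - 1*4) = 2*(l - 4) = 2*(-4 + l) = -8 + 2*l)
87*(k(3) + J(2)) = 87*((-8 + 2*3) + 8) = 87*((-8 + 6) + 8) = 87*(-2 + 8) = 87*6 = 522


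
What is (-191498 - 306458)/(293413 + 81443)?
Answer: -124489/93714 ≈ -1.3284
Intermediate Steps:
(-191498 - 306458)/(293413 + 81443) = -497956/374856 = -497956*1/374856 = -124489/93714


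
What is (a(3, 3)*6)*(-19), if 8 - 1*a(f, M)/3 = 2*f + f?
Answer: 342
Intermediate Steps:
a(f, M) = 24 - 9*f (a(f, M) = 24 - 3*(2*f + f) = 24 - 9*f)
(a(3, 3)*6)*(-19) = ((24 - 9*3)*6)*(-19) = ((24 - 27)*6)*(-19) = -3*6*(-19) = -18*(-19) = 342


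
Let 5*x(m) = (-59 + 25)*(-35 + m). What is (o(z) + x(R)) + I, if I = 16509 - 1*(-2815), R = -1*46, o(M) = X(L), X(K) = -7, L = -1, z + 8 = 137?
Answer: 99339/5 ≈ 19868.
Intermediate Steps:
z = 129 (z = -8 + 137 = 129)
o(M) = -7
R = -46
I = 19324 (I = 16509 + 2815 = 19324)
x(m) = 238 - 34*m/5 (x(m) = ((-59 + 25)*(-35 + m))/5 = (-34*(-35 + m))/5 = (1190 - 34*m)/5 = 238 - 34*m/5)
(o(z) + x(R)) + I = (-7 + (238 - 34/5*(-46))) + 19324 = (-7 + (238 + 1564/5)) + 19324 = (-7 + 2754/5) + 19324 = 2719/5 + 19324 = 99339/5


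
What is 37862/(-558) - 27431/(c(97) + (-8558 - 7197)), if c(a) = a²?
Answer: -112482877/1770534 ≈ -63.530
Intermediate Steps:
37862/(-558) - 27431/(c(97) + (-8558 - 7197)) = 37862/(-558) - 27431/(97² + (-8558 - 7197)) = 37862*(-1/558) - 27431/(9409 - 15755) = -18931/279 - 27431/(-6346) = -18931/279 - 27431*(-1/6346) = -18931/279 + 27431/6346 = -112482877/1770534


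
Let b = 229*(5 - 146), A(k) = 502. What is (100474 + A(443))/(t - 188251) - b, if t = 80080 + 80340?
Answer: 898534183/27831 ≈ 32285.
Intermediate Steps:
t = 160420
b = -32289 (b = 229*(-141) = -32289)
(100474 + A(443))/(t - 188251) - b = (100474 + 502)/(160420 - 188251) - 1*(-32289) = 100976/(-27831) + 32289 = 100976*(-1/27831) + 32289 = -100976/27831 + 32289 = 898534183/27831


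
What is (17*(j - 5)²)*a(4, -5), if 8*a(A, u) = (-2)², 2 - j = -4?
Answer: 17/2 ≈ 8.5000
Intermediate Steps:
j = 6 (j = 2 - 1*(-4) = 2 + 4 = 6)
a(A, u) = ½ (a(A, u) = (⅛)*(-2)² = (⅛)*4 = ½)
(17*(j - 5)²)*a(4, -5) = (17*(6 - 5)²)*(½) = (17*1²)*(½) = (17*1)*(½) = 17*(½) = 17/2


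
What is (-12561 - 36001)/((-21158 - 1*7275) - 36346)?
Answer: 48562/64779 ≈ 0.74966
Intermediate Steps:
(-12561 - 36001)/((-21158 - 1*7275) - 36346) = -48562/((-21158 - 7275) - 36346) = -48562/(-28433 - 36346) = -48562/(-64779) = -48562*(-1/64779) = 48562/64779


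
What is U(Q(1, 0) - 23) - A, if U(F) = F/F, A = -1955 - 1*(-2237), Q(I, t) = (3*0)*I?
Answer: -281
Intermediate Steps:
Q(I, t) = 0 (Q(I, t) = 0*I = 0)
A = 282 (A = -1955 + 2237 = 282)
U(F) = 1
U(Q(1, 0) - 23) - A = 1 - 1*282 = 1 - 282 = -281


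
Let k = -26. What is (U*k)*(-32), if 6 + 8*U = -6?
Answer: -1248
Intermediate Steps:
U = -3/2 (U = -¾ + (⅛)*(-6) = -¾ - ¾ = -3/2 ≈ -1.5000)
(U*k)*(-32) = -3/2*(-26)*(-32) = 39*(-32) = -1248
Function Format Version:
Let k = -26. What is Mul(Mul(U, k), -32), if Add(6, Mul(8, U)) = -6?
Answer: -1248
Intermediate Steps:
U = Rational(-3, 2) (U = Add(Rational(-3, 4), Mul(Rational(1, 8), -6)) = Add(Rational(-3, 4), Rational(-3, 4)) = Rational(-3, 2) ≈ -1.5000)
Mul(Mul(U, k), -32) = Mul(Mul(Rational(-3, 2), -26), -32) = Mul(39, -32) = -1248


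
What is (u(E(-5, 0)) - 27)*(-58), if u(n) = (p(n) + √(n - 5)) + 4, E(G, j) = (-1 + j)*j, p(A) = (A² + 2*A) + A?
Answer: 1334 - 58*I*√5 ≈ 1334.0 - 129.69*I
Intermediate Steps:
p(A) = A² + 3*A
E(G, j) = j*(-1 + j)
u(n) = 4 + √(-5 + n) + n*(3 + n) (u(n) = (n*(3 + n) + √(n - 5)) + 4 = (n*(3 + n) + √(-5 + n)) + 4 = (√(-5 + n) + n*(3 + n)) + 4 = 4 + √(-5 + n) + n*(3 + n))
(u(E(-5, 0)) - 27)*(-58) = ((4 + √(-5 + 0*(-1 + 0)) + (0*(-1 + 0))*(3 + 0*(-1 + 0))) - 27)*(-58) = ((4 + √(-5 + 0*(-1)) + (0*(-1))*(3 + 0*(-1))) - 27)*(-58) = ((4 + √(-5 + 0) + 0*(3 + 0)) - 27)*(-58) = ((4 + √(-5) + 0*3) - 27)*(-58) = ((4 + I*√5 + 0) - 27)*(-58) = ((4 + I*√5) - 27)*(-58) = (-23 + I*√5)*(-58) = 1334 - 58*I*√5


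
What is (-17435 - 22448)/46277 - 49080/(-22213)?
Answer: 1385354081/1027951001 ≈ 1.3477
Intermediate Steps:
(-17435 - 22448)/46277 - 49080/(-22213) = -39883*1/46277 - 49080*(-1/22213) = -39883/46277 + 49080/22213 = 1385354081/1027951001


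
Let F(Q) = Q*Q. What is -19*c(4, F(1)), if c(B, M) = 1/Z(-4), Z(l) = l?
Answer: 19/4 ≈ 4.7500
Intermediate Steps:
F(Q) = Q**2
c(B, M) = -1/4 (c(B, M) = 1/(-4) = -1/4)
-19*c(4, F(1)) = -19*(-1/4) = 19/4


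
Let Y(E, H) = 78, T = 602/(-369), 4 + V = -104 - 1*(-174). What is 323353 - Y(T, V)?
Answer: 323275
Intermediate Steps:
V = 66 (V = -4 + (-104 - 1*(-174)) = -4 + (-104 + 174) = -4 + 70 = 66)
T = -602/369 (T = 602*(-1/369) = -602/369 ≈ -1.6314)
323353 - Y(T, V) = 323353 - 1*78 = 323353 - 78 = 323275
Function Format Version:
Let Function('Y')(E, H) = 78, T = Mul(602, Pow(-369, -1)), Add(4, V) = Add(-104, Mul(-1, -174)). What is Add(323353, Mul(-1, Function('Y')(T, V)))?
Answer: 323275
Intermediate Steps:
V = 66 (V = Add(-4, Add(-104, Mul(-1, -174))) = Add(-4, Add(-104, 174)) = Add(-4, 70) = 66)
T = Rational(-602, 369) (T = Mul(602, Rational(-1, 369)) = Rational(-602, 369) ≈ -1.6314)
Add(323353, Mul(-1, Function('Y')(T, V))) = Add(323353, Mul(-1, 78)) = Add(323353, -78) = 323275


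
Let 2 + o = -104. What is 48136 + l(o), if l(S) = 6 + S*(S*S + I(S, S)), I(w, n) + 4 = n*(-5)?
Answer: -1198630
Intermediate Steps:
I(w, n) = -4 - 5*n (I(w, n) = -4 + n*(-5) = -4 - 5*n)
o = -106 (o = -2 - 104 = -106)
l(S) = 6 + S*(-4 + S² - 5*S) (l(S) = 6 + S*(S*S + (-4 - 5*S)) = 6 + S*(S² + (-4 - 5*S)) = 6 + S*(-4 + S² - 5*S))
48136 + l(o) = 48136 + (6 + (-106)³ - 1*(-106)*(4 + 5*(-106))) = 48136 + (6 - 1191016 - 1*(-106)*(4 - 530)) = 48136 + (6 - 1191016 - 1*(-106)*(-526)) = 48136 + (6 - 1191016 - 55756) = 48136 - 1246766 = -1198630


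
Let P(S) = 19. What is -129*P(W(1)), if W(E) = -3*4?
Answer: -2451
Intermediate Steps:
W(E) = -12
-129*P(W(1)) = -129*19 = -2451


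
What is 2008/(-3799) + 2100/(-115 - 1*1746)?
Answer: -11714788/7069939 ≈ -1.6570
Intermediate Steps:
2008/(-3799) + 2100/(-115 - 1*1746) = 2008*(-1/3799) + 2100/(-115 - 1746) = -2008/3799 + 2100/(-1861) = -2008/3799 + 2100*(-1/1861) = -2008/3799 - 2100/1861 = -11714788/7069939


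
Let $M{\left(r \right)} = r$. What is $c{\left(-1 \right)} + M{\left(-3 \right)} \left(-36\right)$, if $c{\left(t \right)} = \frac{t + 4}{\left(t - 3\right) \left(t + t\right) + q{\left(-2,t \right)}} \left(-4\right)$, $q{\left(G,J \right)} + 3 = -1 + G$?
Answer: $102$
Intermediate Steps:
$q{\left(G,J \right)} = -4 + G$ ($q{\left(G,J \right)} = -3 + \left(-1 + G\right) = -4 + G$)
$c{\left(t \right)} = - \frac{4 \left(4 + t\right)}{-6 + 2 t \left(-3 + t\right)}$ ($c{\left(t \right)} = \frac{t + 4}{\left(t - 3\right) \left(t + t\right) - 6} \left(-4\right) = \frac{4 + t}{\left(-3 + t\right) 2 t - 6} \left(-4\right) = \frac{4 + t}{2 t \left(-3 + t\right) - 6} \left(-4\right) = \frac{4 + t}{-6 + 2 t \left(-3 + t\right)} \left(-4\right) = - \frac{4 \left(4 + t\right)}{-6 + 2 t \left(-3 + t\right)}$)
$c{\left(-1 \right)} + M{\left(-3 \right)} \left(-36\right) = \frac{2 \left(4 - 1\right)}{3 - \left(-1\right)^{2} + 3 \left(-1\right)} - -108 = 2 \frac{1}{3 - 1 - 3} \cdot 3 + 108 = 2 \frac{1}{-1} \cdot 3 + 108 = 2 \left(-1\right) 3 + 108 = -6 + 108 = 102$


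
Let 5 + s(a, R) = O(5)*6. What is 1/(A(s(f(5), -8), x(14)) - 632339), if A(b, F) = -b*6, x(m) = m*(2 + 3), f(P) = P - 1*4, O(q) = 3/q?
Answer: -5/3161653 ≈ -1.5815e-6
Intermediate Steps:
f(P) = -4 + P (f(P) = P - 4 = -4 + P)
x(m) = 5*m (x(m) = m*5 = 5*m)
s(a, R) = -7/5 (s(a, R) = -5 + (3/5)*6 = -5 + (3*(⅕))*6 = -5 + (⅗)*6 = -5 + 18/5 = -7/5)
A(b, F) = -6*b
1/(A(s(f(5), -8), x(14)) - 632339) = 1/(-6*(-7/5) - 632339) = 1/(42/5 - 632339) = 1/(-3161653/5) = -5/3161653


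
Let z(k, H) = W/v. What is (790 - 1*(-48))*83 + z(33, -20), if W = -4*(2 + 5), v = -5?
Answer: 347798/5 ≈ 69560.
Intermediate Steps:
W = -28 (W = -4*7 = -28)
z(k, H) = 28/5 (z(k, H) = -28/(-5) = -28*(-⅕) = 28/5)
(790 - 1*(-48))*83 + z(33, -20) = (790 - 1*(-48))*83 + 28/5 = (790 + 48)*83 + 28/5 = 838*83 + 28/5 = 69554 + 28/5 = 347798/5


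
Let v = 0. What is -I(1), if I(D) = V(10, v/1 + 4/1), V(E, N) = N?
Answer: -4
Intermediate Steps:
I(D) = 4 (I(D) = 0/1 + 4/1 = 0*1 + 4*1 = 0 + 4 = 4)
-I(1) = -1*4 = -4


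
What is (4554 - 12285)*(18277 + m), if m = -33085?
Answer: 114480648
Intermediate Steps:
(4554 - 12285)*(18277 + m) = (4554 - 12285)*(18277 - 33085) = -7731*(-14808) = 114480648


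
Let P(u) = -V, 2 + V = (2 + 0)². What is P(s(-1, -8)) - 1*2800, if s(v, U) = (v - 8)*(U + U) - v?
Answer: -2802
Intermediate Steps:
V = 2 (V = -2 + (2 + 0)² = -2 + 2² = -2 + 4 = 2)
s(v, U) = -v + 2*U*(-8 + v) (s(v, U) = (-8 + v)*(2*U) - v = 2*U*(-8 + v) - v = -v + 2*U*(-8 + v))
P(u) = -2 (P(u) = -1*2 = -2)
P(s(-1, -8)) - 1*2800 = -2 - 1*2800 = -2 - 2800 = -2802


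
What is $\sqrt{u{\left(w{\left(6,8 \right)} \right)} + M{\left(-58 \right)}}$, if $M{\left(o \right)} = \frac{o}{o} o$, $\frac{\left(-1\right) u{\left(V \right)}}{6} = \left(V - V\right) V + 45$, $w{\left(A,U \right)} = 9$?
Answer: $2 i \sqrt{82} \approx 18.111 i$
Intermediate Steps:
$u{\left(V \right)} = -270$ ($u{\left(V \right)} = - 6 \left(\left(V - V\right) V + 45\right) = - 6 \left(0 V + 45\right) = - 6 \left(0 + 45\right) = \left(-6\right) 45 = -270$)
$M{\left(o \right)} = o$ ($M{\left(o \right)} = 1 o = o$)
$\sqrt{u{\left(w{\left(6,8 \right)} \right)} + M{\left(-58 \right)}} = \sqrt{-270 - 58} = \sqrt{-328} = 2 i \sqrt{82}$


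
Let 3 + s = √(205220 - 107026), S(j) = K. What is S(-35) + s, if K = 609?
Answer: 606 + √98194 ≈ 919.36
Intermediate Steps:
S(j) = 609
s = -3 + √98194 (s = -3 + √(205220 - 107026) = -3 + √98194 ≈ 310.36)
S(-35) + s = 609 + (-3 + √98194) = 606 + √98194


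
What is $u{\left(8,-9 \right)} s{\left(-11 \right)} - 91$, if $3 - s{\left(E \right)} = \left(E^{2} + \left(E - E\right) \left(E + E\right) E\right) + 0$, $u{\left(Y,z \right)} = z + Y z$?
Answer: $9467$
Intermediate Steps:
$s{\left(E \right)} = 3 - E^{2}$ ($s{\left(E \right)} = 3 - \left(\left(E^{2} + \left(E - E\right) \left(E + E\right) E\right) + 0\right) = 3 - \left(\left(E^{2} + 0 \cdot 2 E E\right) + 0\right) = 3 - \left(\left(E^{2} + 0 E\right) + 0\right) = 3 - \left(\left(E^{2} + 0\right) + 0\right) = 3 - \left(E^{2} + 0\right) = 3 - E^{2}$)
$u{\left(8,-9 \right)} s{\left(-11 \right)} - 91 = - 9 \left(1 + 8\right) \left(3 - \left(-11\right)^{2}\right) - 91 = \left(-9\right) 9 \left(3 - 121\right) - 91 = - 81 \left(3 - 121\right) - 91 = \left(-81\right) \left(-118\right) - 91 = 9558 - 91 = 9467$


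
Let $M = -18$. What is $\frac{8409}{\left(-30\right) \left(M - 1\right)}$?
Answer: $\frac{2803}{190} \approx 14.753$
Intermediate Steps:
$\frac{8409}{\left(-30\right) \left(M - 1\right)} = \frac{8409}{\left(-30\right) \left(-18 - 1\right)} = \frac{8409}{\left(-30\right) \left(-19\right)} = \frac{8409}{570} = 8409 \cdot \frac{1}{570} = \frac{2803}{190}$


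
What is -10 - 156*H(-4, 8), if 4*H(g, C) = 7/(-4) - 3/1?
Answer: 701/4 ≈ 175.25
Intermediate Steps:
H(g, C) = -19/16 (H(g, C) = (7/(-4) - 3/1)/4 = (7*(-¼) - 3*1)/4 = (-7/4 - 3)/4 = (¼)*(-19/4) = -19/16)
-10 - 156*H(-4, 8) = -10 - 156*(-19/16) = -10 + 741/4 = 701/4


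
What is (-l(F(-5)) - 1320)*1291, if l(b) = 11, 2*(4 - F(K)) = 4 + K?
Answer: -1718321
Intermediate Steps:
F(K) = 2 - K/2 (F(K) = 4 - (4 + K)/2 = 4 + (-2 - K/2) = 2 - K/2)
(-l(F(-5)) - 1320)*1291 = (-1*11 - 1320)*1291 = (-11 - 1320)*1291 = -1331*1291 = -1718321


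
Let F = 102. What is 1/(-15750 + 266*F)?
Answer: 1/11382 ≈ 8.7858e-5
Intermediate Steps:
1/(-15750 + 266*F) = 1/(-15750 + 266*102) = 1/(-15750 + 27132) = 1/11382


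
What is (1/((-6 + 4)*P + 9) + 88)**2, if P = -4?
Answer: 2241009/289 ≈ 7754.4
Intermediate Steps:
(1/((-6 + 4)*P + 9) + 88)**2 = (1/((-6 + 4)*(-4) + 9) + 88)**2 = (1/(-2*(-4) + 9) + 88)**2 = (1/(8 + 9) + 88)**2 = (1/17 + 88)**2 = (1497/17)**2 = 2241009/289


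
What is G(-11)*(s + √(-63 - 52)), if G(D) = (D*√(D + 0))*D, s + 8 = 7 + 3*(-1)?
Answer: 121*I*√11*(-4 + I*√115) ≈ -4303.6 - 1605.2*I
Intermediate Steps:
s = -4 (s = -8 + (7 + 3*(-1)) = -8 + (7 - 3) = -8 + 4 = -4)
G(D) = D^(5/2) (G(D) = (D*√D)*D = D^(3/2)*D = D^(5/2))
G(-11)*(s + √(-63 - 52)) = (-11)^(5/2)*(-4 + √(-63 - 52)) = (121*I*√11)*(-4 + √(-115)) = (121*I*√11)*(-4 + I*√115) = 121*I*√11*(-4 + I*√115)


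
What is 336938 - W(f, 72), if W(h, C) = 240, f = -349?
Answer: 336698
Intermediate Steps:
336938 - W(f, 72) = 336938 - 1*240 = 336938 - 240 = 336698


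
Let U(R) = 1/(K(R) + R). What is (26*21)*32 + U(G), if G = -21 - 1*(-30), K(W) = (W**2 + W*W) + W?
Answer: 3144961/180 ≈ 17472.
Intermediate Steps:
K(W) = W + 2*W**2 (K(W) = (W**2 + W**2) + W = 2*W**2 + W = W + 2*W**2)
G = 9 (G = -21 + 30 = 9)
U(R) = 1/(R + R*(1 + 2*R)) (U(R) = 1/(R*(1 + 2*R) + R) = 1/(R + R*(1 + 2*R)))
(26*21)*32 + U(G) = (26*21)*32 + (1/2)/(9*(1 + 9)) = 546*32 + (1/2)*(1/9)/10 = 17472 + (1/2)*(1/9)*(1/10) = 17472 + 1/180 = 3144961/180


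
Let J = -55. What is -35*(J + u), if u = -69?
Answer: 4340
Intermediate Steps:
-35*(J + u) = -35*(-55 - 69) = -35*(-124) = 4340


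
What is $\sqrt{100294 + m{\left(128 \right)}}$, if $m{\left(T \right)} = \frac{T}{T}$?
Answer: $\sqrt{100295} \approx 316.69$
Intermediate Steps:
$m{\left(T \right)} = 1$
$\sqrt{100294 + m{\left(128 \right)}} = \sqrt{100294 + 1} = \sqrt{100295}$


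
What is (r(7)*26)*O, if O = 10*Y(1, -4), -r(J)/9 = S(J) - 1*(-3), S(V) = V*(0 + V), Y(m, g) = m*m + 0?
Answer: -121680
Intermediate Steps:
Y(m, g) = m² (Y(m, g) = m² + 0 = m²)
S(V) = V² (S(V) = V*V = V²)
r(J) = -27 - 9*J² (r(J) = -9*(J² - 1*(-3)) = -9*(J² + 3) = -9*(3 + J²) = -27 - 9*J²)
O = 10 (O = 10*1² = 10*1 = 10)
(r(7)*26)*O = ((-27 - 9*7²)*26)*10 = ((-27 - 9*49)*26)*10 = ((-27 - 441)*26)*10 = -468*26*10 = -12168*10 = -121680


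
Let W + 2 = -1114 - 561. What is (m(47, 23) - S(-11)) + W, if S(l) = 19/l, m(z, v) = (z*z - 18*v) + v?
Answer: 1570/11 ≈ 142.73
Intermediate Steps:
m(z, v) = z² - 17*v (m(z, v) = (z² - 18*v) + v = z² - 17*v)
W = -1677 (W = -2 + (-1114 - 561) = -2 - 1675 = -1677)
(m(47, 23) - S(-11)) + W = ((47² - 17*23) - 19/(-11)) - 1677 = ((2209 - 391) - 19*(-1)/11) - 1677 = (1818 - 1*(-19/11)) - 1677 = (1818 + 19/11) - 1677 = 20017/11 - 1677 = 1570/11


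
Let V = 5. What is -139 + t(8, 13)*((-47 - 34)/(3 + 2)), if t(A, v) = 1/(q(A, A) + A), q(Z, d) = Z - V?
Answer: -7726/55 ≈ -140.47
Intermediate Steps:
q(Z, d) = -5 + Z (q(Z, d) = Z - 1*5 = Z - 5 = -5 + Z)
t(A, v) = 1/(-5 + 2*A) (t(A, v) = 1/((-5 + A) + A) = 1/(-5 + 2*A))
-139 + t(8, 13)*((-47 - 34)/(3 + 2)) = -139 + ((-47 - 34)/(3 + 2))/(-5 + 2*8) = -139 + (-81/5)/(-5 + 16) = -139 + (-81*⅕)/11 = -139 + (1/11)*(-81/5) = -139 - 81/55 = -7726/55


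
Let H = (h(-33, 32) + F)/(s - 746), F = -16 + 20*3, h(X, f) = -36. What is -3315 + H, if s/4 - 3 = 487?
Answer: -2012201/607 ≈ -3315.0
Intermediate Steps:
s = 1960 (s = 12 + 4*487 = 12 + 1948 = 1960)
F = 44 (F = -16 + 60 = 44)
H = 4/607 (H = (-36 + 44)/(1960 - 746) = 8/1214 = 8*(1/1214) = 4/607 ≈ 0.0065898)
-3315 + H = -3315 + 4/607 = -2012201/607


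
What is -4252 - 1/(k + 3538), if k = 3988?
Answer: -32000553/7526 ≈ -4252.0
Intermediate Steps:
-4252 - 1/(k + 3538) = -4252 - 1/(3988 + 3538) = -4252 - 1/7526 = -32000553/7526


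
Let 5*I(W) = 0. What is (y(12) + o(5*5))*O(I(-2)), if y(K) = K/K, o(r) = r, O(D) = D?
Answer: 0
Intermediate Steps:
I(W) = 0 (I(W) = (1/5)*0 = 0)
y(K) = 1
(y(12) + o(5*5))*O(I(-2)) = (1 + 5*5)*0 = (1 + 25)*0 = 26*0 = 0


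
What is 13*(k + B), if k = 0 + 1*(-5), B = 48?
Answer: 559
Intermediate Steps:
k = -5 (k = 0 - 5 = -5)
13*(k + B) = 13*(-5 + 48) = 13*43 = 559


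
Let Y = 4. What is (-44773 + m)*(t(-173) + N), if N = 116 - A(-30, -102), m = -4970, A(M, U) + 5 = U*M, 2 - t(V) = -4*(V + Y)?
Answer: 179721459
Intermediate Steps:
t(V) = 18 + 4*V (t(V) = 2 - (-4)*(V + 4) = 2 - (-4)*(4 + V) = 2 - (-16 - 4*V) = 2 + (16 + 4*V) = 18 + 4*V)
A(M, U) = -5 + M*U (A(M, U) = -5 + U*M = -5 + M*U)
N = -2939 (N = 116 - (-5 - 30*(-102)) = 116 - (-5 + 3060) = 116 - 1*3055 = 116 - 3055 = -2939)
(-44773 + m)*(t(-173) + N) = (-44773 - 4970)*((18 + 4*(-173)) - 2939) = -49743*((18 - 692) - 2939) = -49743*(-674 - 2939) = -49743*(-3613) = 179721459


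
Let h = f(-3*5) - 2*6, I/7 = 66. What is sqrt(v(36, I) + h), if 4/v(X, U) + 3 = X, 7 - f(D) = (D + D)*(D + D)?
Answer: I*sqrt(985413)/33 ≈ 30.081*I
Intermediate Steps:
f(D) = 7 - 4*D**2 (f(D) = 7 - (D + D)*(D + D) = 7 - 2*D*2*D = 7 - 4*D**2)
I = 462 (I = 7*66 = 462)
v(X, U) = 4/(-3 + X)
h = -905 (h = (7 - 4*(-3*5)**2) - 2*6 = (7 - 4*(-15)**2) - 12 = (7 - 4*225) - 12 = (7 - 900) - 12 = -893 - 12 = -905)
sqrt(v(36, I) + h) = sqrt(4/(-3 + 36) - 905) = sqrt(4/33 - 905) = sqrt(-29861/33) = I*sqrt(985413)/33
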